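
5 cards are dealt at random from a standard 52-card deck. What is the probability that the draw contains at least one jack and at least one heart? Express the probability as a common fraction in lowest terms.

There are C(52,5) = 2598960 possible draws.
By inclusion-exclusion on the complements, draws missing all jacks or all hearts: C(48,5) + C(39,5) − C(36,5) = 1712304 + 575757 − 376992 = 1911069.
So draws with at least one of each: 2598960 − 1911069 = 687891, probability 687891/2598960 = 229297/866320.

229297/866320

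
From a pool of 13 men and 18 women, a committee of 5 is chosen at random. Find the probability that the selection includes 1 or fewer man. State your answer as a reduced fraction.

5372/18879

There are C(31,5) = 169911 ways to choose the 5.
Favorable selections (1 or fewer man): C(13,0)·C(18,5) + C(13,1)·C(18,4) = 8568 + 39780 = 48348.
Probability = 48348/169911 = 5372/18879.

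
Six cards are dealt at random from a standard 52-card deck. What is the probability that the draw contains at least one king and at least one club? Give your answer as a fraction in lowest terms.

There are C(52,6) = 20358520 possible draws.
By inclusion-exclusion on the complements, draws missing all kings or all clubs: C(48,6) + C(39,6) − C(36,6) = 12271512 + 3262623 − 1947792 = 13586343.
So draws with at least one of each: 20358520 − 13586343 = 6772177, probability 6772177/20358520.

6772177/20358520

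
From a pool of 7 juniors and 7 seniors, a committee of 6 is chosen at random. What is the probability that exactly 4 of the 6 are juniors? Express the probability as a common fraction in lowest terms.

35/143

There are C(14,6) = 3003 ways to choose 6 from 14.
Selections with exactly 4 juniors: choose 4 of the 7 juniors and 2 of the 7 seniors, C(7,4)·C(7,2) = 35·21 = 735.
Probability = 735/3003 = 35/143.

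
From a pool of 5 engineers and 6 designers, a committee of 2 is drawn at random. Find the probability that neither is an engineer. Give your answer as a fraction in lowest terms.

3/11

There are C(11,2) = 55 possible selections.
Selections with no engineers (all designers): C(6,2) = 15.
Probability = 15/55 = 3/11.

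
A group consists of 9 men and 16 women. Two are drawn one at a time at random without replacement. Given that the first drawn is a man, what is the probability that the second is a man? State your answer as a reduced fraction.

1/3

After removing one man, 24 remain: 8 men and 16 women.
So the probability the next is a man is 8/24 = 1/3.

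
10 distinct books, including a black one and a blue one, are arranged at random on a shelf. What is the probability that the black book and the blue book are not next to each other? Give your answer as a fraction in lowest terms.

There are 10! = 3628800 arrangements.
Arrangements with the black book and the blue book adjacent: 2·9! = 725760.
So not adjacent: 3628800 − 725760 = 2903040, probability 2903040/3628800 = 4/5.

4/5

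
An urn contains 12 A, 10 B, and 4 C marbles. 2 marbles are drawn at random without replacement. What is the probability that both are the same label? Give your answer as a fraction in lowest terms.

9/25

There are C(26,2) = 325 ways to draw 2 marbles.
All same label: C(12,2) + C(10,2) + C(4,2) = 66 + 45 + 6 = 117.
Probability = 117/325 = 9/25.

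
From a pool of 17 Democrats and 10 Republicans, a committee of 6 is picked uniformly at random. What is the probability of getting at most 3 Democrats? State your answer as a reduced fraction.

19109/49335

Total selections: C(27,6) = 296010.
Count the complement (more than 3 Democrats): C(17,4)·C(10,2) + C(17,5)·C(10,1) + C(17,6)·C(10,0) = 107100 + 61880 + 12376 = 181356.
Probability = 1 − 181356/296010 = 114654/296010 = 19109/49335.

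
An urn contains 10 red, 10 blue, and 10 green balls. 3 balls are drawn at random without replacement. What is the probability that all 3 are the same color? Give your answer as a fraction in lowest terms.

18/203

There are C(30,3) = 4060 ways to draw 3 balls.
All same color: C(10,3) + C(10,3) + C(10,3) = 120 + 120 + 120 = 360.
Probability = 360/4060 = 18/203.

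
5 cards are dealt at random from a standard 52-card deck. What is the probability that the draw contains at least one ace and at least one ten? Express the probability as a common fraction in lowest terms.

There are C(52,5) = 2598960 possible draws.
By inclusion-exclusion on the complements, draws missing all aces or all tens: C(48,5) + C(48,5) − C(44,5) = 1712304 + 1712304 − 1086008 = 2338600.
So draws with at least one of each: 2598960 − 2338600 = 260360, probability 260360/2598960 = 6509/64974.

6509/64974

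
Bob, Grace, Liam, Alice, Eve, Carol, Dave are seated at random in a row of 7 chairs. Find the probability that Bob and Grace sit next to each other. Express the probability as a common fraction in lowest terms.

There are 7! = 5040 arrangements.
Treat Bob and Grace as a block: 6! arrangements of the blocks × 2 orders within the block = 2·720 = 1440.
Probability = 1440/5040 = 2/7.

2/7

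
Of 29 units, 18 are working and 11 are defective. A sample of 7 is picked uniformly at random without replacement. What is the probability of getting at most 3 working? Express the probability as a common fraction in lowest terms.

29051/130065

Total selections: C(29,7) = 1560780.
Favorable selections (at most 3 working): C(18,0)·C(11,7) + C(18,1)·C(11,6) + C(18,2)·C(11,5) + C(18,3)·C(11,4) = 330 + 8316 + 70686 + 269280 = 348612.
Probability = 348612/1560780 = 29051/130065.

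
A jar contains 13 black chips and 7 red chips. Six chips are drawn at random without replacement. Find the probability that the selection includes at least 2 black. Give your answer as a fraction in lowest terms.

962/969

Total selections: C(20,6) = 38760.
Favorable selections (at least 2 black): C(13,2)·C(7,4) + C(13,3)·C(7,3) + C(13,4)·C(7,2) + C(13,5)·C(7,1) + C(13,6)·C(7,0) = 2730 + 10010 + 15015 + 9009 + 1716 = 38480.
Probability = 38480/38760 = 962/969.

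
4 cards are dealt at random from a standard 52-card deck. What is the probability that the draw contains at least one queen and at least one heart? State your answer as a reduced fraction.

There are C(52,4) = 270725 possible draws.
By inclusion-exclusion on the complements, draws missing all queens or all hearts: C(48,4) + C(39,4) − C(36,4) = 194580 + 82251 − 58905 = 217926.
So draws with at least one of each: 270725 − 217926 = 52799, probability 52799/270725.

52799/270725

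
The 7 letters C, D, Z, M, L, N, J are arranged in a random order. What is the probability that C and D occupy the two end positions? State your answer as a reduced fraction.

1/21

There are 7! = 5040 arrangements.
Place C and D at the ends in 2 ways, arrange the remaining 5 in 5! = 120 ways: 2·120 = 240.
Probability = 240/5040 = 1/21.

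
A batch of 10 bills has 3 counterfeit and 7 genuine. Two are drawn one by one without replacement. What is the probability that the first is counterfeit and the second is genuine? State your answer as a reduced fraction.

7/30

Multiply the conditional probabilities at each draw: 3/10 · 7/9 = 21/90 = 7/30.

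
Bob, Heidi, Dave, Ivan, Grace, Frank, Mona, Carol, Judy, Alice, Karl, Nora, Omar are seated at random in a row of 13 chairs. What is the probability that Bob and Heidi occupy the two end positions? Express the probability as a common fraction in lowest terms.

There are 13! = 6227020800 arrangements.
Place Bob and Heidi at the ends in 2 ways, arrange the remaining 11 in 11! = 39916800 ways: 2·39916800 = 79833600.
Probability = 79833600/6227020800 = 1/78.

1/78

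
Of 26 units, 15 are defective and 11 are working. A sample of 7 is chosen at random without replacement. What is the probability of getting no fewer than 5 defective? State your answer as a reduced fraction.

There are C(26,7) = 657800 ways to choose the 7.
Favorable selections (no fewer than 5 defective): C(15,5)·C(11,2) + C(15,6)·C(11,1) + C(15,7)·C(11,0) = 165165 + 55055 + 6435 = 226655.
Probability = 226655/657800 = 317/920.

317/920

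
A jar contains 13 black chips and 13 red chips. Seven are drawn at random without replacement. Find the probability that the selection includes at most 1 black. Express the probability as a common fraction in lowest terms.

21/575

Total selections: C(26,7) = 657800.
Favorable selections (at most 1 black): C(13,0)·C(13,7) + C(13,1)·C(13,6) = 1716 + 22308 = 24024.
Probability = 24024/657800 = 21/575.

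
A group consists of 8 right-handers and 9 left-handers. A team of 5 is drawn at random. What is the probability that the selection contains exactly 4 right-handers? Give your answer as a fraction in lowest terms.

45/442

There are C(17,5) = 6188 ways to choose 5 from 17.
Selections with exactly 4 right-handers: choose 4 of the 8 right-handers and 1 of the 9 left-handers, C(8,4)·C(9,1) = 70·9 = 630.
Probability = 630/6188 = 45/442.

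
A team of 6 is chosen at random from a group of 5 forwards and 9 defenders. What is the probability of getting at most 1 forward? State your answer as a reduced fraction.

Total selections: C(14,6) = 3003.
Favorable selections (at most 1 forward): C(5,0)·C(9,6) + C(5,1)·C(9,5) = 84 + 630 = 714.
Probability = 714/3003 = 34/143.

34/143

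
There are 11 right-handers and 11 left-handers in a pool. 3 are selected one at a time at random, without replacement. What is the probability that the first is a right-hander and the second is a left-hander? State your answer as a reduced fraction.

Multiply the conditional probabilities at each draw: 11/22 · 11/21 = 121/462 = 11/42.

11/42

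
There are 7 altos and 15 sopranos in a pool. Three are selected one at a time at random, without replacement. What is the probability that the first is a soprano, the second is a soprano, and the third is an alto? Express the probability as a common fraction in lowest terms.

Multiply the conditional probabilities at each draw: 15/22 · 14/21 · 7/20 = 1470/9240 = 7/44.

7/44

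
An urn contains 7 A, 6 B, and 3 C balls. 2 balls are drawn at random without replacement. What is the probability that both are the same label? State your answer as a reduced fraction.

13/40

There are C(16,2) = 120 ways to draw 2 balls.
All same label: C(7,2) + C(6,2) + C(3,2) = 21 + 15 + 3 = 39.
Probability = 39/120 = 13/40.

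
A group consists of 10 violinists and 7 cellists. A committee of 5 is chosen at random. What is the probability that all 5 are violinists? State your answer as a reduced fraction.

There are C(17,5) = 6188 possible selections.
Selections with all violinists: C(10,5) = 252.
Probability = 252/6188 = 9/221.

9/221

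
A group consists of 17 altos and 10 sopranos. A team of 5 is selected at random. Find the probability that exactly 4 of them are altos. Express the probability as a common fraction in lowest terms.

Total number of selections: C(27,5) = 80730.
Selections with exactly 4 altos: choose 4 of the 17 altos and 1 of the 10 sopranos, C(17,4)·C(10,1) = 2380·10 = 23800.
Probability = 23800/80730 = 2380/8073.

2380/8073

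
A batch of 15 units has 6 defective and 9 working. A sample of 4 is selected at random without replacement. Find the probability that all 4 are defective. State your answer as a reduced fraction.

1/91

There are C(15,4) = 1365 possible selections.
Selections with all defective: C(6,4) = 15.
Probability = 15/1365 = 1/91.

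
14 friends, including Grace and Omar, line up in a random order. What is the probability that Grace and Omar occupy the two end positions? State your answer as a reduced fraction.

1/91

There are 14! = 87178291200 arrangements.
Place Grace and Omar at the ends in 2 ways, arrange the remaining 12 in 12! = 479001600 ways: 2·479001600 = 958003200.
Probability = 958003200/87178291200 = 1/91.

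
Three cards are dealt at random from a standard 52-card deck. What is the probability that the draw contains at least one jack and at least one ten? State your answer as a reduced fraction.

There are C(52,3) = 22100 possible draws.
By inclusion-exclusion on the complements, draws missing all jacks or all tens: C(48,3) + C(48,3) − C(44,3) = 17296 + 17296 − 13244 = 21348.
So draws with at least one of each: 22100 − 21348 = 752, probability 752/22100 = 188/5525.

188/5525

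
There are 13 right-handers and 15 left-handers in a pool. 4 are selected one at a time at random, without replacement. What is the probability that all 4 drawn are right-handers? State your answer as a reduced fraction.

11/315

Multiply the conditional probabilities at each draw: 13/28 · 12/27 · 11/26 · 10/25 = 17160/491400 = 11/315.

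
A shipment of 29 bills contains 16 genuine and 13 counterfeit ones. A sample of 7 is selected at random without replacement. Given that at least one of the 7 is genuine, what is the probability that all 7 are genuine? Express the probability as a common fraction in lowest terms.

110/14991

Work in counts. Selections with at least one genuine: C(29,7) − C(13,7) = 1560780 − 1716 = 1559064.
Of those, selections where all 7 are genuine: C(16,7) = 11440.
Conditional probability = 11440/1559064 = 110/14991.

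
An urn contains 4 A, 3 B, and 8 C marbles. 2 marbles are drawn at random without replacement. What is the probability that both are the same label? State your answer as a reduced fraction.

37/105

There are C(15,2) = 105 ways to draw 2 marbles.
All same label: C(4,2) + C(3,2) + C(8,2) = 6 + 3 + 28 = 37.
Probability = 37/105.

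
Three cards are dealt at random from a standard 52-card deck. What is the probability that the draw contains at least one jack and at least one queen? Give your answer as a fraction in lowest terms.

188/5525

There are C(52,3) = 22100 possible draws.
By inclusion-exclusion on the complements, draws missing all jacks or all queens: C(48,3) + C(48,3) − C(44,3) = 17296 + 17296 − 13244 = 21348.
So draws with at least one of each: 22100 − 21348 = 752, probability 752/22100 = 188/5525.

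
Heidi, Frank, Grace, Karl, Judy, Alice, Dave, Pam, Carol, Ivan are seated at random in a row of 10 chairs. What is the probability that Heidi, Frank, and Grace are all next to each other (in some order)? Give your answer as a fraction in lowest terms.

There are 10! = 3628800 arrangements.
Treat the three as one block: 8! placements × 3! orders within the block = 40320·6 = 241920.
Probability = 241920/3628800 = 1/15.

1/15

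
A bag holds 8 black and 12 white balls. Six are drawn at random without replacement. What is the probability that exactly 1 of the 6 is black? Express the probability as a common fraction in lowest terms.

The sample space is all 6-subsets of the 20: C(20,6) = 38760.
Selections with exactly 1 black: choose 1 of the 8 black and 5 of the 12 white, C(8,1)·C(12,5) = 8·792 = 6336.
Probability = 6336/38760 = 264/1615.

264/1615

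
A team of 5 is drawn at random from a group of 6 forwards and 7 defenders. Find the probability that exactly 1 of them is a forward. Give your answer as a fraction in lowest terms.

Total number of selections: C(13,5) = 1287.
Selections with exactly 1 forward: choose 1 of the 6 forwards and 4 of the 7 defenders, C(6,1)·C(7,4) = 6·35 = 210.
Probability = 210/1287 = 70/429.

70/429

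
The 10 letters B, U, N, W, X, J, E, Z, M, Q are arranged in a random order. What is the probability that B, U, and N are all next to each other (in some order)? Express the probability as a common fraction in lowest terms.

There are 10! = 3628800 arrangements.
Treat the three as one block: 8! placements × 3! orders within the block = 40320·6 = 241920.
Probability = 241920/3628800 = 1/15.

1/15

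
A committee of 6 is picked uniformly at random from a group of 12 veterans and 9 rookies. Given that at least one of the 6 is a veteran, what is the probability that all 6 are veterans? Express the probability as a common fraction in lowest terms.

Work in counts. Selections with at least one veteran: C(21,6) − C(9,6) = 54264 − 84 = 54180.
Of those, selections where all 6 are veterans: C(12,6) = 924.
Conditional probability = 924/54180 = 11/645.

11/645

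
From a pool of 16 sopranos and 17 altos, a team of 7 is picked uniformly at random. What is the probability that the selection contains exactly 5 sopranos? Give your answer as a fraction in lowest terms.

The sample space is all 7-subsets of the 33: C(33,7) = 4272048.
Selections with exactly 5 sopranos: choose 5 of the 16 sopranos and 2 of the 17 altos, C(16,5)·C(17,2) = 4368·136 = 594048.
Probability = 594048/4272048 = 12376/89001.

12376/89001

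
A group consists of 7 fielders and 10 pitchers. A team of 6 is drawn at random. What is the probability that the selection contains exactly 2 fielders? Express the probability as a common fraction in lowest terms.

Total number of selections: C(17,6) = 12376.
Selections with exactly 2 fielders: choose 2 of the 7 fielders and 4 of the 10 pitchers, C(7,2)·C(10,4) = 21·210 = 4410.
Probability = 4410/12376 = 315/884.

315/884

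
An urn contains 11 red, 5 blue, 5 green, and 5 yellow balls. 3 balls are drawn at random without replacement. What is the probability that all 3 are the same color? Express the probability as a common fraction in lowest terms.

3/40

There are C(26,3) = 2600 ways to draw 3 balls.
All same color: C(11,3) + C(5,3) + C(5,3) + C(5,3) = 165 + 10 + 10 + 10 = 195.
Probability = 195/2600 = 3/40.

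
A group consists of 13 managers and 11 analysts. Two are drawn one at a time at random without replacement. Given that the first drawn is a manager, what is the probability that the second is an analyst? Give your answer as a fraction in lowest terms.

11/23

After removing one manager, 23 remain: 12 managers and 11 analysts.
So the probability the next is an analyst is 11/23.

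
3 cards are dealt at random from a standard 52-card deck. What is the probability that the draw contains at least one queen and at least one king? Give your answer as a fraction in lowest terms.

There are C(52,3) = 22100 possible draws.
By inclusion-exclusion on the complements, draws missing all queens or all kings: C(48,3) + C(48,3) − C(44,3) = 17296 + 17296 − 13244 = 21348.
So draws with at least one of each: 22100 − 21348 = 752, probability 752/22100 = 188/5525.

188/5525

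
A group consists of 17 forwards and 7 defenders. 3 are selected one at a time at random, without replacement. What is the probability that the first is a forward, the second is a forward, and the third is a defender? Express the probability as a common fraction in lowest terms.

Multiply the conditional probabilities at each draw: 17/24 · 16/23 · 7/22 = 1904/12144 = 119/759.

119/759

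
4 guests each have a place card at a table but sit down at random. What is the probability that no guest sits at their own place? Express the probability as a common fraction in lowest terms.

There are 4! = 24 seatings.
By inclusion-exclusion, seatings with no fixed points: C(4,0)·4! − C(4,1)·3! + C(4,2)·2! − C(4,3)·1! + C(4,4)·0! = 9.
Probability = 9/24 = 3/8.

3/8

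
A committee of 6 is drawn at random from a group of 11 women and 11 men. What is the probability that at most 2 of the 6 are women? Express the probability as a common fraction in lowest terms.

718/2261

There are C(22,6) = 74613 ways to choose the 6.
Favorable selections (at most 2 women): C(11,0)·C(11,6) + C(11,1)·C(11,5) + C(11,2)·C(11,4) = 462 + 5082 + 18150 = 23694.
Probability = 23694/74613 = 718/2261.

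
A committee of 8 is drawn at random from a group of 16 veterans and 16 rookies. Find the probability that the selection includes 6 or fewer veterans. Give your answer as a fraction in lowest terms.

There are C(32,8) = 10518300 ways to choose the 8.
Count the complement (more than 6 veterans): C(16,7)·C(16,1) + C(16,8)·C(16,0) = 183040 + 12870 = 195910.
Probability = 1 − 195910/10518300 = 10322390/10518300 = 79403/80910.

79403/80910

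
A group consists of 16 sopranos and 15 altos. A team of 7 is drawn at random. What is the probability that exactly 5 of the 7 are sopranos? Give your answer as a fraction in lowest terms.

784/4495

The sample space is all 7-subsets of the 31: C(31,7) = 2629575.
Selections with exactly 5 sopranos: choose 5 of the 16 sopranos and 2 of the 15 altos, C(16,5)·C(15,2) = 4368·105 = 458640.
Probability = 458640/2629575 = 784/4495.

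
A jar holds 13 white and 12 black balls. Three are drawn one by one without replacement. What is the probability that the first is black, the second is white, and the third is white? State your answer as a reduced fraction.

Multiply the conditional probabilities at each draw: 12/25 · 13/24 · 12/23 = 1872/13800 = 78/575.

78/575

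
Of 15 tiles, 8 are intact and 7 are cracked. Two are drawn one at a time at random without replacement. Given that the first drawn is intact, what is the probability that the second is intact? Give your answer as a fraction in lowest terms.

After removing one intact, 14 remain: 7 intact and 7 cracked.
So the probability the next is intact is 7/14 = 1/2.

1/2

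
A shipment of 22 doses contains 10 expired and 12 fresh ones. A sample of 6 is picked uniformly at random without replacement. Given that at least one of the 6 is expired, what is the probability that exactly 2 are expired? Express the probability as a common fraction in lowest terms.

Work in counts. Selections with at least one expired: C(22,6) − C(12,6) = 74613 − 924 = 73689.
Of those, selections where exactly 2 are expired: C(10,2)·C(12,4) = 45·495 = 22275.
Conditional probability = 22275/73689 = 675/2233.

675/2233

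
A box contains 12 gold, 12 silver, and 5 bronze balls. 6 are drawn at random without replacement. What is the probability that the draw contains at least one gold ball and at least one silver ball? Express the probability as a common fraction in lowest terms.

1237/1305

There are C(29,6) = 475020 possible draws.
By inclusion-exclusion on the complements, draws missing all gold or all silver: C(17,6) + C(17,6) − C(5,6) = 12376 + 12376 − 0 = 24752.
So draws with at least one of each: 475020 − 24752 = 450268, probability 450268/475020 = 1237/1305.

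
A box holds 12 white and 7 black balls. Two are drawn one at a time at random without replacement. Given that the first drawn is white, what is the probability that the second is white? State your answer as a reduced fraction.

After removing one white, 18 remain: 11 white and 7 black.
So the probability the next is white is 11/18.

11/18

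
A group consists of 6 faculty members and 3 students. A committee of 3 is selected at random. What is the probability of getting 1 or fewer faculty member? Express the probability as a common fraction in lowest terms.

There are C(9,3) = 84 ways to choose the 3.
Favorable selections (1 or fewer faculty member): C(6,0)·C(3,3) + C(6,1)·C(3,2) = 1 + 18 = 19.
Probability = 19/84.

19/84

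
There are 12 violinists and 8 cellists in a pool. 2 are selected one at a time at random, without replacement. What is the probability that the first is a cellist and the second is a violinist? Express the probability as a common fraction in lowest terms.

24/95

Multiply the conditional probabilities at each draw: 8/20 · 12/19 = 96/380 = 24/95.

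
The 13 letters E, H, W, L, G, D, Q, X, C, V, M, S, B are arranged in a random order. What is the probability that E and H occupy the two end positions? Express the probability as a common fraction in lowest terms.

1/78

There are 13! = 6227020800 arrangements.
Place E and H at the ends in 2 ways, arrange the remaining 11 in 11! = 39916800 ways: 2·39916800 = 79833600.
Probability = 79833600/6227020800 = 1/78.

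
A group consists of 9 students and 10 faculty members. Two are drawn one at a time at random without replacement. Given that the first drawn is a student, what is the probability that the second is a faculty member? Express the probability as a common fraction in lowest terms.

After removing one student, 18 remain: 8 students and 10 faculty members.
So the probability the next is a faculty member is 10/18 = 5/9.

5/9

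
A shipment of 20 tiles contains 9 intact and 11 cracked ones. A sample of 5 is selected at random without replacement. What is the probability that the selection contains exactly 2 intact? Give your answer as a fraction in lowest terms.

The sample space is all 5-subsets of the 20: C(20,5) = 15504.
Selections with exactly 2 intact: choose 2 of the 9 intact and 3 of the 11 cracked, C(9,2)·C(11,3) = 36·165 = 5940.
Probability = 5940/15504 = 495/1292.

495/1292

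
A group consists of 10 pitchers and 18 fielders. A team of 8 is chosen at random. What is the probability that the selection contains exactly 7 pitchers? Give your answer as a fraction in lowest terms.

The sample space is all 8-subsets of the 28: C(28,8) = 3108105.
Selections with exactly 7 pitchers: choose 7 of the 10 pitchers and 1 of the 18 fielders, C(10,7)·C(18,1) = 120·18 = 2160.
Probability = 2160/3108105 = 16/23023.

16/23023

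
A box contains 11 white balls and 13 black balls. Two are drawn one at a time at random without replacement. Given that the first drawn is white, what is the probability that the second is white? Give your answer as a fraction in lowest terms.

After removing one white, 23 remain: 10 white and 13 black.
So the probability the next is white is 10/23.

10/23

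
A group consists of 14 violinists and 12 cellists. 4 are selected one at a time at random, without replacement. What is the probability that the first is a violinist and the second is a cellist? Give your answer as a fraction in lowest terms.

Multiply the conditional probabilities at each draw: 14/26 · 12/25 = 168/650 = 84/325.

84/325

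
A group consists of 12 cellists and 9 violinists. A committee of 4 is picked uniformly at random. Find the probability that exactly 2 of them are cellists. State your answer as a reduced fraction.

The sample space is all 4-subsets of the 21: C(21,4) = 5985.
Selections with exactly 2 cellists: choose 2 of the 12 cellists and 2 of the 9 violinists, C(12,2)·C(9,2) = 66·36 = 2376.
Probability = 2376/5985 = 264/665.

264/665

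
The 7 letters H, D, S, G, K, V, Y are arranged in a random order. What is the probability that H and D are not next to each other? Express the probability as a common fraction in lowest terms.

5/7

There are 7! = 5040 arrangements.
Arrangements with H and D adjacent: 2·6! = 1440.
So not adjacent: 5040 − 1440 = 3600, probability 3600/5040 = 5/7.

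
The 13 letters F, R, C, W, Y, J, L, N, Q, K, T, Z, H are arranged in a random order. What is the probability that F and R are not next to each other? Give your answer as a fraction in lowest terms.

11/13

There are 13! = 6227020800 arrangements.
Arrangements with F and R adjacent: 2·12! = 958003200.
So not adjacent: 6227020800 − 958003200 = 5269017600, probability 5269017600/6227020800 = 11/13.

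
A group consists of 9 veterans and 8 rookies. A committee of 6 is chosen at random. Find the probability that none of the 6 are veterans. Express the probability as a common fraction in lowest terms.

There are C(17,6) = 12376 possible selections.
Selections with no veterans (all rookies): C(8,6) = 28.
Probability = 28/12376 = 1/442.

1/442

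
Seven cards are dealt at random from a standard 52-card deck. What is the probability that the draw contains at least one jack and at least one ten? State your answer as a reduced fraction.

3105873/16723070

There are C(52,7) = 133784560 possible draws.
By inclusion-exclusion on the complements, draws missing all jacks or all tens: C(48,7) + C(48,7) − C(44,7) = 73629072 + 73629072 − 38320568 = 108937576.
So draws with at least one of each: 133784560 − 108937576 = 24846984, probability 24846984/133784560 = 3105873/16723070.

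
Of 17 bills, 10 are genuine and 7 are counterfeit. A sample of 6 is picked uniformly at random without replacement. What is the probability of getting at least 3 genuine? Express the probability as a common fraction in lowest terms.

189/221

There are C(17,6) = 12376 ways to choose the 6.
Favorable selections (at least 3 genuine): C(10,3)·C(7,3) + C(10,4)·C(7,2) + C(10,5)·C(7,1) + C(10,6)·C(7,0) = 4200 + 4410 + 1764 + 210 = 10584.
Probability = 10584/12376 = 189/221.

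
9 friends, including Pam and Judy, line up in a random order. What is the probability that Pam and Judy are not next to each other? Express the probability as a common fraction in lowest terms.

7/9

There are 9! = 362880 arrangements.
Arrangements with Pam and Judy adjacent: 2·8! = 80640.
So not adjacent: 362880 − 80640 = 282240, probability 282240/362880 = 7/9.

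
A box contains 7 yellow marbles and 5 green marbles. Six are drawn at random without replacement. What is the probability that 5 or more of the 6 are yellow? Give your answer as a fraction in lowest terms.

4/33

There are C(12,6) = 924 ways to choose the 6.
Favorable selections (5 or more yellow): C(7,5)·C(5,1) + C(7,6)·C(5,0) = 105 + 7 = 112.
Probability = 112/924 = 4/33.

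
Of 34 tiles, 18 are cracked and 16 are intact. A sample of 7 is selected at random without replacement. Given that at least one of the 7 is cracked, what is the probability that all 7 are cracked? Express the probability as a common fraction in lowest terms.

Work in counts. Selections with at least one cracked: C(34,7) − C(16,7) = 5379616 − 11440 = 5368176.
Of those, selections where all 7 are cracked: C(18,7) = 31824.
Conditional probability = 31824/5368176 = 221/37279.

221/37279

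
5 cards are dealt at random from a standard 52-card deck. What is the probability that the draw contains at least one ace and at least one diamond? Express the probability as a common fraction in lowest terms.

There are C(52,5) = 2598960 possible draws.
By inclusion-exclusion on the complements, draws missing all aces or all diamonds: C(48,5) + C(39,5) − C(36,5) = 1712304 + 575757 − 376992 = 1911069.
So draws with at least one of each: 2598960 − 1911069 = 687891, probability 687891/2598960 = 229297/866320.

229297/866320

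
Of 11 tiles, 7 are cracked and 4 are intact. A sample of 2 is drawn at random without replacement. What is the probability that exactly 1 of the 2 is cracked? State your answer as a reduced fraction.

28/55

The sample space is all 2-subsets of the 11: C(11,2) = 55.
Selections with exactly 1 cracked: choose 1 of the 7 cracked and 1 of the 4 intact, C(7,1)·C(4,1) = 7·4 = 28.
Probability = 28/55.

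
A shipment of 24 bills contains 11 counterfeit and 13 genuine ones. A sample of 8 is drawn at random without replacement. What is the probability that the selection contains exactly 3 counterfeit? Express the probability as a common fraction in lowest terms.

2145/7429

Total number of selections: C(24,8) = 735471.
Selections with exactly 3 counterfeit: choose 3 of the 11 counterfeit and 5 of the 13 genuine, C(11,3)·C(13,5) = 165·1287 = 212355.
Probability = 212355/735471 = 2145/7429.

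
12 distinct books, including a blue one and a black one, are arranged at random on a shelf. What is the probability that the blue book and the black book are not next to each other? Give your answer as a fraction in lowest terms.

5/6

There are 12! = 479001600 arrangements.
Arrangements with the blue book and the black book adjacent: 2·11! = 79833600.
So not adjacent: 479001600 − 79833600 = 399168000, probability 399168000/479001600 = 5/6.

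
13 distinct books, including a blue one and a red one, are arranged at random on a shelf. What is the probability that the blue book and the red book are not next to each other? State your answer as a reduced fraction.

11/13

There are 13! = 6227020800 arrangements.
Arrangements with the blue book and the red book adjacent: 2·12! = 958003200.
So not adjacent: 6227020800 − 958003200 = 5269017600, probability 5269017600/6227020800 = 11/13.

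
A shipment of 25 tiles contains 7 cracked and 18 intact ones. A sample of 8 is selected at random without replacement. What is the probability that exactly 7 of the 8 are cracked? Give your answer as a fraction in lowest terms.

The sample space is all 8-subsets of the 25: C(25,8) = 1081575.
Selections with exactly 7 cracked: choose 7 of the 7 cracked and 1 of the 18 intact, C(7,7)·C(18,1) = 1·18 = 18.
Probability = 18/1081575 = 2/120175.

2/120175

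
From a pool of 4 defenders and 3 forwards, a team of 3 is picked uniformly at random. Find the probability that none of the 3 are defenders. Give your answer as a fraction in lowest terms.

1/35

There are C(7,3) = 35 possible selections.
Selections with no defenders (all forwards): C(3,3) = 1.
Probability = 1/35.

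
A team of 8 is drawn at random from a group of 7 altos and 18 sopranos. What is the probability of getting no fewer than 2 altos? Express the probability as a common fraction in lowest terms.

There are C(25,8) = 1081575 ways to choose the 8.
Favorable selections (no fewer than 2 altos): C(7,2)·C(18,6) + C(7,3)·C(18,5) + C(7,4)·C(18,4) + C(7,5)·C(18,3) + C(7,6)·C(18,2) + C(7,7)·C(18,1) = 389844 + 299880 + 107100 + 17136 + 1071 + 18 = 815049.
Probability = 815049/1081575 = 90561/120175.

90561/120175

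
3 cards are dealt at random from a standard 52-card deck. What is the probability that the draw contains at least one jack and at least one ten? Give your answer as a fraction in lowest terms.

188/5525

There are C(52,3) = 22100 possible draws.
By inclusion-exclusion on the complements, draws missing all jacks or all tens: C(48,3) + C(48,3) − C(44,3) = 17296 + 17296 − 13244 = 21348.
So draws with at least one of each: 22100 − 21348 = 752, probability 752/22100 = 188/5525.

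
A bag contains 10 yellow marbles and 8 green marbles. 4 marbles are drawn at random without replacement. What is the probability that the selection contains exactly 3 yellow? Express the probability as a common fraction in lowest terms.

16/51

Total number of selections: C(18,4) = 3060.
Selections with exactly 3 yellow: choose 3 of the 10 yellow and 1 of the 8 green, C(10,3)·C(8,1) = 120·8 = 960.
Probability = 960/3060 = 16/51.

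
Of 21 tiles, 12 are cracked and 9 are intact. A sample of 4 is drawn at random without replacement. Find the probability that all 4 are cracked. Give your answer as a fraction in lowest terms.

11/133

There are C(21,4) = 5985 possible selections.
Selections with all cracked: C(12,4) = 495.
Probability = 495/5985 = 11/133.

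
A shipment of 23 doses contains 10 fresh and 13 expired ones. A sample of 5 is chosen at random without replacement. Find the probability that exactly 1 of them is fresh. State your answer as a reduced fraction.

There are C(23,5) = 33649 ways to choose 5 from 23.
Selections with exactly 1 fresh: choose 1 of the 10 fresh and 4 of the 13 expired, C(10,1)·C(13,4) = 10·715 = 7150.
Probability = 7150/33649 = 650/3059.

650/3059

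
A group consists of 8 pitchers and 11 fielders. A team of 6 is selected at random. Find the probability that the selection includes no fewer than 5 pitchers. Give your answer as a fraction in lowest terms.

Total selections: C(19,6) = 27132.
Favorable selections (no fewer than 5 pitchers): C(8,5)·C(11,1) + C(8,6)·C(11,0) = 616 + 28 = 644.
Probability = 644/27132 = 23/969.

23/969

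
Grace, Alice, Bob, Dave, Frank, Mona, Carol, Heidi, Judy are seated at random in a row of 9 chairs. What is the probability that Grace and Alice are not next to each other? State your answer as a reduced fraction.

There are 9! = 362880 arrangements.
Arrangements with Grace and Alice adjacent: 2·8! = 80640.
So not adjacent: 362880 − 80640 = 282240, probability 282240/362880 = 7/9.

7/9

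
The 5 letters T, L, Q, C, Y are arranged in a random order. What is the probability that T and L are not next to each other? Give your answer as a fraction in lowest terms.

3/5

There are 5! = 120 arrangements.
Arrangements with T and L adjacent: 2·4! = 48.
So not adjacent: 120 − 48 = 72, probability 72/120 = 3/5.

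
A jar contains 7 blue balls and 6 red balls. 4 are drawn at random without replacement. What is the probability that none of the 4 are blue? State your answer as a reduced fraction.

There are C(13,4) = 715 possible selections.
Selections with no blue (all red): C(6,4) = 15.
Probability = 15/715 = 3/143.

3/143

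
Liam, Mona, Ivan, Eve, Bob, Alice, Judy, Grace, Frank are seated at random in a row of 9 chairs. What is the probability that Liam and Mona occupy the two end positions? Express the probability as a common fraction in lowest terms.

1/36

There are 9! = 362880 arrangements.
Place Liam and Mona at the ends in 2 ways, arrange the remaining 7 in 7! = 5040 ways: 2·5040 = 10080.
Probability = 10080/362880 = 1/36.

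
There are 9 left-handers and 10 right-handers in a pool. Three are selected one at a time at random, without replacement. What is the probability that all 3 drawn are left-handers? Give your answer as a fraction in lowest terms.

28/323

Multiply the conditional probabilities at each draw: 9/19 · 8/18 · 7/17 = 504/5814 = 28/323.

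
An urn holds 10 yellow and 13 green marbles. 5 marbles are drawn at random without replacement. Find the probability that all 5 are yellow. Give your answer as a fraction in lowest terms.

There are C(23,5) = 33649 possible selections.
Selections with all yellow: C(10,5) = 252.
Probability = 252/33649 = 36/4807.

36/4807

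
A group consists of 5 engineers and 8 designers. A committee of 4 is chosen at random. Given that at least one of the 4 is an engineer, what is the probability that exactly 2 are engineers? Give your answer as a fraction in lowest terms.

56/129

Work in counts. Selections with at least one engineer: C(13,4) − C(8,4) = 715 − 70 = 645.
Of those, selections where exactly 2 are engineers: C(5,2)·C(8,2) = 10·28 = 280.
Conditional probability = 280/645 = 56/129.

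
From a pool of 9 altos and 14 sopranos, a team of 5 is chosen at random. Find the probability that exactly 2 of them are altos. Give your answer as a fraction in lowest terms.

There are C(23,5) = 33649 ways to choose 5 from 23.
Selections with exactly 2 altos: choose 2 of the 9 altos and 3 of the 14 sopranos, C(9,2)·C(14,3) = 36·364 = 13104.
Probability = 13104/33649 = 1872/4807.

1872/4807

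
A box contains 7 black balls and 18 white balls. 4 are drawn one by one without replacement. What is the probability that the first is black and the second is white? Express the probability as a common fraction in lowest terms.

Multiply the conditional probabilities at each draw: 7/25 · 18/24 = 126/600 = 21/100.

21/100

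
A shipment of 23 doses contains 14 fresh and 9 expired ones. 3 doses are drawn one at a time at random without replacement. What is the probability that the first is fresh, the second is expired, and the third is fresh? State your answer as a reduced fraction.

39/253

Multiply the conditional probabilities at each draw: 14/23 · 9/22 · 13/21 = 1638/10626 = 39/253.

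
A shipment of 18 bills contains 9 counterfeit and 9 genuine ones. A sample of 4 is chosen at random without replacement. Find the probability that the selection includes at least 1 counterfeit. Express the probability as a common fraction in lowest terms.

163/170

There are C(18,4) = 3060 ways to choose the 4.
The complement is all 4 are genuine: C(9,4) = 126.
Probability = 1 − 126/3060 = 2934/3060 = 163/170.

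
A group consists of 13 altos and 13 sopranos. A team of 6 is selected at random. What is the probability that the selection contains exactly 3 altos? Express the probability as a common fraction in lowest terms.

286/805

Total number of selections: C(26,6) = 230230.
Selections with exactly 3 altos: choose 3 of the 13 altos and 3 of the 13 sopranos, C(13,3)·C(13,3) = 286·286 = 81796.
Probability = 81796/230230 = 286/805.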